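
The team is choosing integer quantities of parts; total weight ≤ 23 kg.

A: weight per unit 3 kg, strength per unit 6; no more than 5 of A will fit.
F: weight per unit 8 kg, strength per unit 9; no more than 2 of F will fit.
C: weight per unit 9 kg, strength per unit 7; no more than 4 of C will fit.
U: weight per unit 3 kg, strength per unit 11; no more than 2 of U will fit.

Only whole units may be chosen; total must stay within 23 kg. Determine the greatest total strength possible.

52

Take 5×A and 2×U: weight 21 ≤ 23, strength 5·6 + 2·11 = 52.
U has the best ratio (11/3) and is taken to its limit of 2; remaining capacity is filled optimally with the others.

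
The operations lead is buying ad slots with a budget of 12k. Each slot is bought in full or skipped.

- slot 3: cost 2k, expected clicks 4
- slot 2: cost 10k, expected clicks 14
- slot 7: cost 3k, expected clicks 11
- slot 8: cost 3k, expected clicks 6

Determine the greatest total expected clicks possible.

Allowing fractional choices, the relaxed optimum would be about 26.6, but ad slots are indivisible.
slot 7 + slot 8: cost 3 + 3 = 6 ≤ 12, expected clicks 11 + 6 = 17.
slot 3 + slot 7 + slot 8: cost 2 + 3 + 3 = 8 ≤ 12, expected clicks 4 + 11 + 6 = 21.
slot 3 + slot 2: cost 2 + 10 = 12 ≤ 12, expected clicks 4 + 14 = 18.
Best is slot 3, slot 7, and slot 8 with total expected clicks 21.

21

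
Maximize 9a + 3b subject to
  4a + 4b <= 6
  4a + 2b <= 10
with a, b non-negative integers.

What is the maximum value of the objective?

(a,b)=(1,0): 4·1+4·0=4≤6, 4·1+2·0=4≤10, objective 9.
(a,b)=(0,1): 4·0+4·1=4≤6, 4·0+2·1=2≤10, objective 3.
(a,b)=(0,0): 4·0+4·0=0≤6, 4·0+2·0=0≤10, objective 0.
No feasible integer point exceeds 9.

9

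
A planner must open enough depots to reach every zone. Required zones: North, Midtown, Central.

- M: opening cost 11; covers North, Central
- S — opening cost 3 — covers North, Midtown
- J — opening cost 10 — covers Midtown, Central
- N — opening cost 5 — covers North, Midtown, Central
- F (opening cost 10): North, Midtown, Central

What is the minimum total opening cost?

5

The greedy cost-per-new-zone heuristic would pick S and N for 8, but a cheaper cover exists.
N alone covers North, Midtown, Central — every zone.
Total opening cost: 5.
No cover costs less than 5.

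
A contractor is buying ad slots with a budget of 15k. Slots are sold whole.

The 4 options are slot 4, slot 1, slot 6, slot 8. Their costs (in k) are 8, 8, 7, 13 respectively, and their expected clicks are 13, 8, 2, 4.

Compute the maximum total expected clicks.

This is an integer program with binary decision variables.
slot 4 + slot 6: cost 8 + 7 = 15 ≤ 15, expected clicks 13 + 2 = 15.
slot 1 + slot 6: cost 8 + 7 = 15 ≤ 15, expected clicks 8 + 2 = 10.
slot 4: cost 8 ≤ 15, expected clicks 13.
Best is slot 4 and slot 6 with total expected clicks 15.

15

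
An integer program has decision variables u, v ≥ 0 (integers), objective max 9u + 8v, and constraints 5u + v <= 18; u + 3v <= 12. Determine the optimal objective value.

(u,v)=(3,3): 5·3+1·3=18≤18, 1·3+3·3=12≤12, objective 51.
(u,v)=(3,2): 5·3+1·2=17≤18, 1·3+3·2=9≤12, objective 43.
(u,v)=(2,3): 5·2+1·3=13≤18, 1·2+3·3=11≤12, objective 42.
Maximum is 51 at (u,v)=(3,3).

51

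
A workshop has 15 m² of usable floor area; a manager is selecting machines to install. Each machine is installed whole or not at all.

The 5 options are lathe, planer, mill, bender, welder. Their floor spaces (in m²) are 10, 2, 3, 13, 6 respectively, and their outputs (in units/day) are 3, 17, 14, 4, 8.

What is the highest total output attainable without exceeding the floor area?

Take planer, mill, and welder: floor space 2 + 3 + 6 = 11 ≤ 15, output 17 + 14 + 8 = 39.
No other feasible combination does better.

39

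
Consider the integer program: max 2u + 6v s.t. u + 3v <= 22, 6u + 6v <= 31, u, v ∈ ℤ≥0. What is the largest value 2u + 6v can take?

30

Relaxing integrality, the LP optimum is 31.00 at (u,v) = (0, 5.17), which is not an integer point.
(u,v)=(0,5): 1·0+3·5=15≤22, 6·0+6·5=30≤31, objective 30.
(u,v)=(1,4): 1·1+3·4=13≤22, 6·1+6·4=30≤31, objective 26.
The best lattice point is (0,5), giving 30.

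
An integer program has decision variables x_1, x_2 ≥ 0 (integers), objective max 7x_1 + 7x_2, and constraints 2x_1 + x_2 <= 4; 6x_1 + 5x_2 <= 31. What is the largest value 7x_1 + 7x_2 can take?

(x_1,x_2)=(0,4): 2·0+1·4=4≤4, 6·0+5·4=20≤31, objective 28.
(x_1,x_2)=(0,3): 2·0+1·3=3≤4, 6·0+5·3=15≤31, objective 21.
Maximum is 28 at (x_1,x_2)=(0,4).

28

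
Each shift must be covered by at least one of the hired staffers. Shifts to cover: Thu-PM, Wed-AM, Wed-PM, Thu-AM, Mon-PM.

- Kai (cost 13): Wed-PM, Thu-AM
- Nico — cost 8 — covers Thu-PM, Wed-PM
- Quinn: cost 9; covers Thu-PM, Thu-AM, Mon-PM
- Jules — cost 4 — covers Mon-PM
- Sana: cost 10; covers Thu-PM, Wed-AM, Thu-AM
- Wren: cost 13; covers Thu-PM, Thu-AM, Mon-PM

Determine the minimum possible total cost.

This is an integer covering problem.
The greedy cost-per-new-shift heuristic would pick Quinn, Nico, and Sana for 27, but a cheaper cover exists.
Choose Nico, Jules, and Sana: together they cover Thu-PM, Wed-AM, Wed-PM, Thu-AM, Mon-PM — every shift.
Total cost: 8 + 4 + 10 = 22.
No cover costs less than 22.

22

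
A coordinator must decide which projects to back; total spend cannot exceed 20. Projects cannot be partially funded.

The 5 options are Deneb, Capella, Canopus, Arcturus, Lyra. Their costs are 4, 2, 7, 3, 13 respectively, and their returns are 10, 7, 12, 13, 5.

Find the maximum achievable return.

This is an integer program with binary decision variables.
Allowing fractional choices, the relaxed optimum would be about 43.5, but projects are indivisible.
Deneb + Capella + Canopus + Arcturus: cost 4 + 2 + 7 + 3 = 16 ≤ 20, return 10 + 7 + 12 + 13 = 42.
Deneb + Canopus + Arcturus: cost 4 + 7 + 3 = 14 ≤ 20, return 10 + 12 + 13 = 35.
Best is Deneb, Capella, Canopus, and Arcturus with total return 42.

42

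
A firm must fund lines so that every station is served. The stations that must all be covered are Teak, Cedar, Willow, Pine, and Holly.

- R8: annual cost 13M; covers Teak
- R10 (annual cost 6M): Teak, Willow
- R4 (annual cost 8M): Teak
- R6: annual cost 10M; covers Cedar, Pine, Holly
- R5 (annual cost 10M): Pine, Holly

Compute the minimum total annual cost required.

Choose R10 and R6: together they cover Teak, Cedar, Willow, Pine, Holly — every station.
Total annual cost: 6 + 10 = 16.

16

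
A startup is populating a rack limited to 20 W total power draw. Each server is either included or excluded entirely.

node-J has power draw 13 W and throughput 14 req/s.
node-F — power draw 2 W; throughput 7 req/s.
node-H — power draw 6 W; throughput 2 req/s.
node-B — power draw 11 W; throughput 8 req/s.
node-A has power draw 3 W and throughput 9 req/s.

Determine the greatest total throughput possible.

30

Take node-J, node-F, and node-A: power draw 13 + 2 + 3 = 18 ≤ 20, throughput 14 + 7 + 9 = 30.
No other feasible combination does better.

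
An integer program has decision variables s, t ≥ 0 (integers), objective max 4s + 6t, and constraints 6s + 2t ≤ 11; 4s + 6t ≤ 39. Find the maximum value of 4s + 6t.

30

Relaxing integrality, the LP optimum is 33.00 at (s,t) = (0, 5.5), which is not an integer point.
(s,t)=(0,5) is feasible, giving 30.
(s,t)=(0,4) is feasible, giving 24.
No feasible integer point exceeds 30.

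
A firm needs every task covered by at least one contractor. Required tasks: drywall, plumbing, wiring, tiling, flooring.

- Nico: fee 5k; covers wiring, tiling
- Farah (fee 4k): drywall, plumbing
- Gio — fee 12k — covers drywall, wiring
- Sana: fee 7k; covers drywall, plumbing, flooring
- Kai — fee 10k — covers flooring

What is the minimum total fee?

12

The greedy cost-per-new-task heuristic would pick Farah, Nico, and Sana for 16, but a cheaper cover exists.
Choose Nico and Sana: together they cover drywall, plumbing, wiring, tiling, flooring — every task.
Total fee: 5 + 7 = 12.
No cover costs less than 12.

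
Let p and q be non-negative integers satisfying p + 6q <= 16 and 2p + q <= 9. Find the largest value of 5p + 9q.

Relaxing integrality, the LP optimum is 36.09 at (p,q) = (3.45, 2.09), which is not an integer point.
(p,q)=(3,2): 1·3+6·2=15≤16, 2·3+1·2=8≤9, objective 33.
(p,q)=(4,1): 1·4+6·1=10≤16, 2·4+1·1=9≤9, objective 29.
(p,q)=(2,2): 1·2+6·2=14≤16, 2·2+1·2=6≤9, objective 28.
The best lattice point is (3,2), giving 33.

33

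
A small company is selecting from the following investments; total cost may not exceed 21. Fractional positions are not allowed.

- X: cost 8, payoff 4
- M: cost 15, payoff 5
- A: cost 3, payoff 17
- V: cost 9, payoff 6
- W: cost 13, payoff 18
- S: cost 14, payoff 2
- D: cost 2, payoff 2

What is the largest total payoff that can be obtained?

X + A + V: cost 8 + 3 + 9 = 20 ≤ 21, payoff 4 + 17 + 6 = 27.
A + W + D: cost 3 + 13 + 2 = 18 ≤ 21, payoff 17 + 18 + 2 = 37.
A + W: cost 3 + 13 = 16 ≤ 21, payoff 17 + 18 = 35.
Best is A, W, and D with total payoff 37.

37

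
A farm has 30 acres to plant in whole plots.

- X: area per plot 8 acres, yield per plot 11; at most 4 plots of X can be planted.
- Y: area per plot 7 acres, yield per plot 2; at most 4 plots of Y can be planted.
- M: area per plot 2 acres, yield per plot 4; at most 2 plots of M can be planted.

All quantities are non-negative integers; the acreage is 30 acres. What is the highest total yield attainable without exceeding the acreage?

41

3×X and 2×M: area 28 ≤ 30, yield 3·11 + 2·4 = 41.
3×X and 1×M: area 26 ≤ 30, yield 3·11 + 1·4 = 37.
Best is 41.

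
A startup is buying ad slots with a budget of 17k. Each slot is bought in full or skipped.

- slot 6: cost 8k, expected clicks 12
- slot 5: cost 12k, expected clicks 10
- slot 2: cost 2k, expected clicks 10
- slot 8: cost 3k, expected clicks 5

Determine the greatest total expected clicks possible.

slot 5 + slot 2 + slot 8: cost 12 + 2 + 3 = 17 ≤ 17, expected clicks 10 + 10 + 5 = 25.
slot 6 + slot 2 + slot 8: cost 8 + 2 + 3 = 13 ≤ 17, expected clicks 12 + 10 + 5 = 27.
Best is slot 6, slot 2, and slot 8 with total expected clicks 27.

27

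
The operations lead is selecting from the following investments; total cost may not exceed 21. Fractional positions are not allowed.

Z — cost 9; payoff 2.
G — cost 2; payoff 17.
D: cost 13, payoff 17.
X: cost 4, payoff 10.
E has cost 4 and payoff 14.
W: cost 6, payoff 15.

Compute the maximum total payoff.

56

Allowing fractional choices, the relaxed optimum would be about 62.5, but investments are indivisible.
G + X + E + W: cost 2 + 4 + 4 + 6 = 16 ≤ 21, payoff 17 + 10 + 14 + 15 = 56.
G + D + E: cost 2 + 13 + 4 = 19 ≤ 21, payoff 17 + 17 + 14 = 48.
G + D + W: cost 2 + 13 + 6 = 21 ≤ 21, payoff 17 + 17 + 15 = 49.
Best is G, X, E, and W with total payoff 56.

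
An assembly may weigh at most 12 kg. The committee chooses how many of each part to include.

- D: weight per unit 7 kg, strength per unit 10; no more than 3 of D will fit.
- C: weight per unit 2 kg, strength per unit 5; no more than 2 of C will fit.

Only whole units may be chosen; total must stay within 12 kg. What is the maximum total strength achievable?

1×D and 1×C: weight 9 ≤ 12, strength 1·10 + 1·5 = 15.
1×D and 2×C: weight 11 ≤ 12, strength 1·10 + 2·5 = 20.
Best is 20.

20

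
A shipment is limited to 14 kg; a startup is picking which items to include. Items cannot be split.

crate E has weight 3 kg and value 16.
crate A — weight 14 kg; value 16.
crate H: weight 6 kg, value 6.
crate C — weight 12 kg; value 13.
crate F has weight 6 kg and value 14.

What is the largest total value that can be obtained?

Treat it as a binary knapsack problem.
Take crate E and crate F: weight 3 + 6 = 9 ≤ 14, value 16 + 14 = 30.
No other feasible combination does better.

30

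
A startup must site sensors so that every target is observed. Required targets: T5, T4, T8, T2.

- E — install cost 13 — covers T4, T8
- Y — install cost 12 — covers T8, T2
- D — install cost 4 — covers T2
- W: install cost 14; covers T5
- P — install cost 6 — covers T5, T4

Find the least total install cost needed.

The greedy cost-per-new-target heuristic would pick P, D, and Y for 22, but a cheaper cover exists.
Choose Y and P: together they cover T5, T4, T8, T2 — every target.
Total install cost: 12 + 6 = 18.
No cover costs less than 18.

18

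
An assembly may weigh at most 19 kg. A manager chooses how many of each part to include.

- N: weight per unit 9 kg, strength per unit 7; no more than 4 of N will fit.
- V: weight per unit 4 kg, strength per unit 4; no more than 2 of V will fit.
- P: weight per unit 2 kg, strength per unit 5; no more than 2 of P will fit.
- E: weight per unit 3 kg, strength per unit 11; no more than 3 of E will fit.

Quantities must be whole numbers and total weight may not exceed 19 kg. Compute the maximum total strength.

This is a bounded integer knapsack.
E has the best ratio (11/3); taking only E gives at most 3×11 = 33 (stopped by the supply cap of 3).
Mixing does better — 1×V, 2×P, and 3×E: weight 17 ≤ 19, strength 1·4 + 2·5 + 3·11 = 47.

47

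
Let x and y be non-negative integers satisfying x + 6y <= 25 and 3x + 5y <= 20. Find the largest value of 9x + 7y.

54

(x,y)=(6,0) is feasible, giving 54.
(x,y)=(5,1) is feasible, giving 52.
(x,y)=(5,0) is feasible, giving 45.
No feasible integer point exceeds 54.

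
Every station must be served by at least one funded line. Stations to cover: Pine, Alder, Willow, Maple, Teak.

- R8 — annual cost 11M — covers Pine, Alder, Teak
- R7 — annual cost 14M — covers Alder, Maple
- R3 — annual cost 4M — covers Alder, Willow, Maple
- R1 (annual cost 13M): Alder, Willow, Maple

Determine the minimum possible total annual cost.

15

Choose R8 and R3: together they cover Pine, Alder, Willow, Maple, Teak — every station.
Total annual cost: 11 + 4 = 15.
No cover costs less than 15.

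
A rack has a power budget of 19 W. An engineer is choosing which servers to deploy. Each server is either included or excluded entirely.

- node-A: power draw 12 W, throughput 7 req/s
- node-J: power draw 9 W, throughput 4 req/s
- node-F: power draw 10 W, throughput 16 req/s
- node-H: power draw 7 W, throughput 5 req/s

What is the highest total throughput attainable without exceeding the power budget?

21

Allowing fractional choices, the relaxed optimum would be about 22.2, but servers are indivisible.
node-F + node-H: power draw 10 + 7 = 17 ≤ 19, throughput 16 + 5 = 21.
node-F: power draw 10 ≤ 19, throughput 16.
node-J + node-F: power draw 9 + 10 = 19 ≤ 19, throughput 4 + 16 = 20.
Best is node-F and node-H with total throughput 21.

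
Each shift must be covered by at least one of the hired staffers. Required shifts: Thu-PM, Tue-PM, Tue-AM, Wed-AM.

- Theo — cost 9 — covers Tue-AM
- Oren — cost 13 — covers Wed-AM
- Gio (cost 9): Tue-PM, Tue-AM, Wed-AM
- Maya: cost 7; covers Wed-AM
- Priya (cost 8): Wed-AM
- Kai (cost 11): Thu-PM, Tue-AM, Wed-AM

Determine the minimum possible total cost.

Choose Gio and Kai: together they cover Thu-PM, Tue-PM, Tue-AM, Wed-AM — every shift.
Total cost: 9 + 11 = 20.
No cover costs less than 20.

20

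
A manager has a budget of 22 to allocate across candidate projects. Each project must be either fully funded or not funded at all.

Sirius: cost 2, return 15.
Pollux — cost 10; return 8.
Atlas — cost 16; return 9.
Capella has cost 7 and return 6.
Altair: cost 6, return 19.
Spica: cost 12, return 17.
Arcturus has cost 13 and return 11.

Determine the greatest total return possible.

51

Take Sirius, Altair, and Spica: cost 2 + 6 + 12 = 20 ≤ 22, return 15 + 19 + 17 = 51.
No other feasible combination does better.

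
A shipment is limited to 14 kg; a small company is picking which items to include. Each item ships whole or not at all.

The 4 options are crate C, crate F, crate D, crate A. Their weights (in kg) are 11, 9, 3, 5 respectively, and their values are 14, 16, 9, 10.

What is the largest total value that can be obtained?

26

Treat it as a binary knapsack problem.
crate F + crate D: weight 9 + 3 = 12 ≤ 14, value 16 + 9 = 25.
crate C + crate D: weight 11 + 3 = 14 ≤ 14, value 14 + 9 = 23.
crate F + crate A: weight 9 + 5 = 14 ≤ 14, value 16 + 10 = 26.
Best is crate F and crate A with total value 26.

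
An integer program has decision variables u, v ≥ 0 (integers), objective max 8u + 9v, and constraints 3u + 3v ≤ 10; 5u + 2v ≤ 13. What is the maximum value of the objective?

27

The continuous relaxation peaks at (0, 3.33) with value 30.00; rounding to a feasible lattice point costs some objective.
(u,v)=(0,3): 3·0+3·3=9≤10, 5·0+2·3=6≤13, objective 27.
(u,v)=(1,2): 3·1+3·2=9≤10, 5·1+2·2=9≤13, objective 26.
The best lattice point is (0,3), giving 27.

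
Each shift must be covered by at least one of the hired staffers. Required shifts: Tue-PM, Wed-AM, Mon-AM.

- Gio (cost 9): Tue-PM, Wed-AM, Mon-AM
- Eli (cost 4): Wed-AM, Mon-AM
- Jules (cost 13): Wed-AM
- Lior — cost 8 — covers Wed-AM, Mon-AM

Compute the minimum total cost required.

9

The greedy cost-per-new-shift heuristic would pick Eli and Gio for 13, but a cheaper cover exists.
Gio alone covers Tue-PM, Wed-AM, Mon-AM — every shift.
Total cost: 9.
No cover costs less than 9.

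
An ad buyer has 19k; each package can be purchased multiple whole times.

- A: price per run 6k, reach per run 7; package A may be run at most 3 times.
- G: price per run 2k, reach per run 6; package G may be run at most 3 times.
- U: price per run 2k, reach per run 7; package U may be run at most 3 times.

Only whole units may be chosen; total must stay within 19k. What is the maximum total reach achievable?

This is a bounded integer knapsack.
1×A, 2×G, and 3×U: price 16 ≤ 19, reach 1·7 + 2·6 + 3·7 = 40.
1×A, 3×G, and 3×U: price 18 ≤ 19, reach 1·7 + 3·6 + 3·7 = 46.
Best is 46.

46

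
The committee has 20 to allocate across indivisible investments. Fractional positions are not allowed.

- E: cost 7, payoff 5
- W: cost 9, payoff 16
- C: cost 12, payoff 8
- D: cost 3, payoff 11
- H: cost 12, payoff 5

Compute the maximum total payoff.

32

This is an integer program with binary decision variables.
W + D: cost 9 + 3 = 12 ≤ 20, payoff 16 + 11 = 27.
E + W + D: cost 7 + 9 + 3 = 19 ≤ 20, payoff 5 + 16 + 11 = 32.
Best is E, W, and D with total payoff 32.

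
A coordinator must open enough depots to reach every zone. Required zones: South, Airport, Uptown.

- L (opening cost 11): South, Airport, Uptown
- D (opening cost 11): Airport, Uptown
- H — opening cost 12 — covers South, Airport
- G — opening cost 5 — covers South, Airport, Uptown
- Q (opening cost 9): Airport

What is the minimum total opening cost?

5

G alone covers South, Airport, Uptown — every zone.
Total opening cost: 5.
No cover costs less than 5.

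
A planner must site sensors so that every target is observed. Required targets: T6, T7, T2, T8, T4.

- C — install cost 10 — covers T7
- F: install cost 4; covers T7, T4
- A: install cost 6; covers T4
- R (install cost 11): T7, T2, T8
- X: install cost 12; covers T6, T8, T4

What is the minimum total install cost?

23

The greedy cost-per-new-target heuristic would pick F, R, and X for 27, but a cheaper cover exists.
Choose R and X: together they cover T6, T7, T2, T8, T4 — every target.
Total install cost: 11 + 12 = 23.
No cover costs less than 23.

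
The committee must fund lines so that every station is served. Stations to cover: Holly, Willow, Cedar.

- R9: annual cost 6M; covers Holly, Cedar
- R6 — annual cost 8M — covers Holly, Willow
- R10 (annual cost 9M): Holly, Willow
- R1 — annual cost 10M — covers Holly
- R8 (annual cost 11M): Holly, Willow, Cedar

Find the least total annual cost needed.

11

The greedy cost-per-new-station heuristic would pick R9 and R6 for 14, but a cheaper cover exists.
R8 alone covers Holly, Willow, Cedar — every station.
Total annual cost: 11.
No cover costs less than 11.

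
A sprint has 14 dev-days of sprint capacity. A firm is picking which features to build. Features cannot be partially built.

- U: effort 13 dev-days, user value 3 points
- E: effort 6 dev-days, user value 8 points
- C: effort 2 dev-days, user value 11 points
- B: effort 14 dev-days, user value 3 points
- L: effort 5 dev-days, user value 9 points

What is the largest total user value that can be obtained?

28

This is an integer program with binary decision variables.
C + L: effort 2 + 5 = 7 ≤ 14, user value 11 + 9 = 20.
E + C + L: effort 6 + 2 + 5 = 13 ≤ 14, user value 8 + 11 + 9 = 28.
E + C: effort 6 + 2 = 8 ≤ 14, user value 8 + 11 = 19.
Best is E, C, and L with total user value 28.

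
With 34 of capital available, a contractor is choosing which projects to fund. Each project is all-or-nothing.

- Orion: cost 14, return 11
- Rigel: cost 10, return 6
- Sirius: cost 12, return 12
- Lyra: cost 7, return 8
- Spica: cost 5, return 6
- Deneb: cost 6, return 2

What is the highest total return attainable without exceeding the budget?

Allowing fractional choices, the relaxed optimum would be about 33.9, but projects are indivisible.
Orion + Sirius + Lyra: cost 14 + 12 + 7 = 33 ≤ 34, return 11 + 12 + 8 = 31.
Rigel + Sirius + Lyra + Spica: cost 10 + 12 + 7 + 5 = 34 ≤ 34, return 6 + 12 + 8 + 6 = 32.
Best is Rigel, Sirius, Lyra, and Spica with total return 32.

32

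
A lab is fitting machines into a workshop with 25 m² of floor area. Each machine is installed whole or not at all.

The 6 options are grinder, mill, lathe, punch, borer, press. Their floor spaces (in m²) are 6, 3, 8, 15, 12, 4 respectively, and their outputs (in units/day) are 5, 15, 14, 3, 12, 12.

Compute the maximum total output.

46

This is an integer program with binary decision variables.
grinder + mill + lathe + press: floor space 6 + 3 + 8 + 4 = 21 ≤ 25, output 5 + 15 + 14 + 12 = 46.
grinder + mill + borer + press: floor space 6 + 3 + 12 + 4 = 25 ≤ 25, output 5 + 15 + 12 + 12 = 44.
Best is grinder, mill, lathe, and press with total output 46.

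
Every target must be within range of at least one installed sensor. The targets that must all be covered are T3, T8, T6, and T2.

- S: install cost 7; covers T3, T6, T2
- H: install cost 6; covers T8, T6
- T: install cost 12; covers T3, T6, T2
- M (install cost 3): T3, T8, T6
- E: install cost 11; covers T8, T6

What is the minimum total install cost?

Choose S and M: together they cover T3, T8, T6, T2 — every target.
Total install cost: 7 + 3 = 10.

10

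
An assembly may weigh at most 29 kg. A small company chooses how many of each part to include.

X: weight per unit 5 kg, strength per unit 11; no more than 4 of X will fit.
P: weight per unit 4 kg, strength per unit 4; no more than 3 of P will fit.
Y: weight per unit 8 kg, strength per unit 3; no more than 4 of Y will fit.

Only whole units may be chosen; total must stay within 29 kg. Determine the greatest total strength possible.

52

Take 4×X and 2×P: weight 28 ≤ 29, strength 4·11 + 2·4 = 52.
X has the best ratio (11/5) and is taken to its limit of 4; remaining capacity is filled optimally with the others.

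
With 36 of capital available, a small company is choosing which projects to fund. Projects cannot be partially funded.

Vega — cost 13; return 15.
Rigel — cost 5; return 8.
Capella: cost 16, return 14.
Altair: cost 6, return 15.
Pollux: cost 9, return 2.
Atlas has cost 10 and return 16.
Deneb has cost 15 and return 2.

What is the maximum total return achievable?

Allowing fractional choices, the relaxed optimum would be about 55.8, but projects are indivisible.
Vega + Altair + Atlas: cost 13 + 6 + 10 = 29 ≤ 36, return 15 + 15 + 16 = 46.
Capella + Altair + Atlas: cost 16 + 6 + 10 = 32 ≤ 36, return 14 + 15 + 16 = 45.
Vega + Rigel + Altair + Atlas: cost 13 + 5 + 6 + 10 = 34 ≤ 36, return 15 + 8 + 15 + 16 = 54.
Best is Vega, Rigel, Altair, and Atlas with total return 54.

54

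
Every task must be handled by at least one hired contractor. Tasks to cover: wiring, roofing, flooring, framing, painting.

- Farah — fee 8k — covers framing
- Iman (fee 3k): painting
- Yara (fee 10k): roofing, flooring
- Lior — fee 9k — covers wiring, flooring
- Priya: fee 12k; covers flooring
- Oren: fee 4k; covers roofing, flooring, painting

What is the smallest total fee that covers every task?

Choose Farah, Lior, and Oren: together they cover wiring, roofing, flooring, framing, painting — every task.
Total fee: 8 + 9 + 4 = 21.
No cover costs less than 21.

21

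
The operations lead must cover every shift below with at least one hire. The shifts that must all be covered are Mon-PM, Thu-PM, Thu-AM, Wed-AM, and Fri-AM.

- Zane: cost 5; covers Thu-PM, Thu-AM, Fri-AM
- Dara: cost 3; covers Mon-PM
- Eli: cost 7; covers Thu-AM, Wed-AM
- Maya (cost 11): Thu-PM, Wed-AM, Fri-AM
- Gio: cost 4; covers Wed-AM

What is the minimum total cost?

Choose Zane, Dara, and Gio: together they cover Mon-PM, Thu-PM, Thu-AM, Wed-AM, Fri-AM — every shift.
Total cost: 5 + 3 + 4 = 12.
No cover costs less than 12.

12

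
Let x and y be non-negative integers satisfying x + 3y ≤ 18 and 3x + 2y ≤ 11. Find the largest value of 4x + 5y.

(x,y)=(0,5) is feasible, giving 25.
(x,y)=(1,4) is feasible, giving 24.
(x,y)=(0,4) is feasible, giving 20.
No feasible integer point exceeds 25.

25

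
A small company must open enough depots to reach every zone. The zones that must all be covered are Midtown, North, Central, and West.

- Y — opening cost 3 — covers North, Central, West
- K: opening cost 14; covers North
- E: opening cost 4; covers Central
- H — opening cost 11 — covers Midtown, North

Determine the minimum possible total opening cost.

Choose Y and H: together they cover Midtown, North, Central, West — every zone.
Total opening cost: 3 + 11 = 14.

14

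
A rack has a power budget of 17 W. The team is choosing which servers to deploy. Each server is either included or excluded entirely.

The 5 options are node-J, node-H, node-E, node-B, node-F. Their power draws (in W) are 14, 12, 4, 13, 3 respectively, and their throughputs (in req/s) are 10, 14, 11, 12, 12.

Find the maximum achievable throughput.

This is a 0-1 knapsack instance.
node-H + node-E: power draw 12 + 4 = 16 ≤ 17, throughput 14 + 11 = 25.
node-H + node-F: power draw 12 + 3 = 15 ≤ 17, throughput 14 + 12 = 26.
Best is node-H and node-F with total throughput 26.

26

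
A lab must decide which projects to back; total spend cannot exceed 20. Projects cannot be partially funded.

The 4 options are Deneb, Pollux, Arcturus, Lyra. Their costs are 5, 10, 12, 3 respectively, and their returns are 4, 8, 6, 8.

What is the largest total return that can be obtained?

This is a 0-1 knapsack instance.
Allowing fractional choices, the relaxed optimum would be about 21.0, but projects are indivisible.
Deneb + Arcturus + Lyra: cost 5 + 12 + 3 = 20 ≤ 20, return 4 + 6 + 8 = 18.
Deneb + Pollux + Lyra: cost 5 + 10 + 3 = 18 ≤ 20, return 4 + 8 + 8 = 20.
Best is Deneb, Pollux, and Lyra with total return 20.

20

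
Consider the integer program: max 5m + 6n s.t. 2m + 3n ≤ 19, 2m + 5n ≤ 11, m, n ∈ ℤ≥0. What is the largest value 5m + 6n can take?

25

(m,n)=(5,0) is feasible, giving 25.
(m,n)=(4,0) is feasible, giving 20.
No feasible integer point exceeds 25.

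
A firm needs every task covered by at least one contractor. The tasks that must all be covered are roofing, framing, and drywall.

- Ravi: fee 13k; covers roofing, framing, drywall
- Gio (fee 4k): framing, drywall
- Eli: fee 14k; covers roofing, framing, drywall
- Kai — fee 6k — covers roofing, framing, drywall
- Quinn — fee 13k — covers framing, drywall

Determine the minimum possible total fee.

6

The greedy cost-per-new-task heuristic would pick Gio and Kai for 10, but a cheaper cover exists.
Kai alone covers roofing, framing, drywall — every task.
Total fee: 6.
No cover costs less than 6.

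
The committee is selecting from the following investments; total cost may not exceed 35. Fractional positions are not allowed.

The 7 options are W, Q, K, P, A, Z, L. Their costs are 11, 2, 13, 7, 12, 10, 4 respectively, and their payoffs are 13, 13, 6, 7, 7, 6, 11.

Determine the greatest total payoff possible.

W + Q + P + Z + L: cost 11 + 2 + 7 + 10 + 4 = 34 ≤ 35, payoff 13 + 13 + 7 + 6 + 11 = 50.
W + Q + P + L: cost 11 + 2 + 7 + 4 = 24 ≤ 35, payoff 13 + 13 + 7 + 11 = 44.
Best is W, Q, P, Z, and L with total payoff 50.

50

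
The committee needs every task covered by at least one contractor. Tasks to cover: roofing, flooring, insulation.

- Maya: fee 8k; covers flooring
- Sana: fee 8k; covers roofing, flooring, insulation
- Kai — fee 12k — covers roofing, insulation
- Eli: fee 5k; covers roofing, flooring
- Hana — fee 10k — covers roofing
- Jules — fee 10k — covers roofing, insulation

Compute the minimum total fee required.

8

The greedy cost-per-new-task heuristic would pick Eli and Sana for 13, but a cheaper cover exists.
Sana alone covers roofing, flooring, insulation — every task.
Total fee: 8.
No cover costs less than 8.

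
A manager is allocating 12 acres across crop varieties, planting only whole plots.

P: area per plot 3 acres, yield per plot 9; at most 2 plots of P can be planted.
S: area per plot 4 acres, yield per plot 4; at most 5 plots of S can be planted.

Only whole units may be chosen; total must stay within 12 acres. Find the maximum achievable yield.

22

2×P and 1×S: area 10 ≤ 12, yield 2·9 + 1·4 = 22.
2×P: area 6 ≤ 12, yield 2·9 = 18.
Best is 22.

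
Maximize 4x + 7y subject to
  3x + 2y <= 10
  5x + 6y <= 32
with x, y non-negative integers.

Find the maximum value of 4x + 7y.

(x,y)=(0,5) is feasible, giving 35.
(x,y)=(0,4) is feasible, giving 28.
Maximum is 35 at (x,y)=(0,5).

35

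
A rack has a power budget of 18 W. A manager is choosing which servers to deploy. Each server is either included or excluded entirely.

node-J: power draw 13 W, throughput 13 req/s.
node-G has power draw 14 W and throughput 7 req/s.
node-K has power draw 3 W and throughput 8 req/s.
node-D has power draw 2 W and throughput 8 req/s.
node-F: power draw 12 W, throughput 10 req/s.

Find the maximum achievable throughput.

29

node-J + node-D: power draw 13 + 2 = 15 ≤ 18, throughput 13 + 8 = 21.
node-K + node-D + node-F: power draw 3 + 2 + 12 = 17 ≤ 18, throughput 8 + 8 + 10 = 26.
node-J + node-K + node-D: power draw 13 + 3 + 2 = 18 ≤ 18, throughput 13 + 8 + 8 = 29.
Best is node-J, node-K, and node-D with total throughput 29.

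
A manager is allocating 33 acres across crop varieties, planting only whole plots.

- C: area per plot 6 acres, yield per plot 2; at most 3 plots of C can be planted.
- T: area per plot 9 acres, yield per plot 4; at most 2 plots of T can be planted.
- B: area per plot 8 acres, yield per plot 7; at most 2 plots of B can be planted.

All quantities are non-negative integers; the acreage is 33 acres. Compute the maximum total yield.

20

Take 1×C, 1×T, and 2×B: area 31 ≤ 33, yield 1·2 + 1·4 + 2·7 = 20.
B has the best ratio (7/8) and is taken to its limit of 2; remaining capacity is filled optimally with the others.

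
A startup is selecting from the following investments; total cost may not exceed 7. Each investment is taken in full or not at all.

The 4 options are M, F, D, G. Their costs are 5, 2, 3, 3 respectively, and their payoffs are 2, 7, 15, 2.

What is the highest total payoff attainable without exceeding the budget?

22

D + G: cost 3 + 3 = 6 ≤ 7, payoff 15 + 2 = 17.
F + D: cost 2 + 3 = 5 ≤ 7, payoff 7 + 15 = 22.
Best is F and D with total payoff 22.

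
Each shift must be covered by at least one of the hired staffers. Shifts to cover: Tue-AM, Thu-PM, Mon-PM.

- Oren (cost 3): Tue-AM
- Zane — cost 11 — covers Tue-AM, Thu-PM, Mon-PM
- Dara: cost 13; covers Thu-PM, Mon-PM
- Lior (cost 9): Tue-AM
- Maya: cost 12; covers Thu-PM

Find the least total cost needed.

Zane alone covers Tue-AM, Thu-PM, Mon-PM — every shift.
Total cost: 11.

11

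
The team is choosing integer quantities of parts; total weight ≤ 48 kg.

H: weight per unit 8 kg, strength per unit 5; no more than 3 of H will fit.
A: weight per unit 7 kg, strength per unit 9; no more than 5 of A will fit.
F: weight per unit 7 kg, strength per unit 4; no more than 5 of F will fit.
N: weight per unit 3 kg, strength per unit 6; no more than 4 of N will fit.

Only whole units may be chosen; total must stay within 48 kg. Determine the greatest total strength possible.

5×A and 4×N: weight 47 ≤ 48, strength 5·9 + 4·6 = 69.
1×H, 4×A, and 4×N: weight 48 ≤ 48, strength 1·5 + 4·9 + 4·6 = 65.
Best is 69.

69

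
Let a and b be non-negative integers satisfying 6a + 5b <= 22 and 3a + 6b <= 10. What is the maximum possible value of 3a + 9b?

12

(a,b)=(1,1) is feasible, giving 12.
(a,b)=(0,1) is feasible, giving 9.
(a,b)=(2,0) is feasible, giving 6.
(a,b)=(1,0) is feasible, giving 3.
Maximum is 12 at (a,b)=(1,1).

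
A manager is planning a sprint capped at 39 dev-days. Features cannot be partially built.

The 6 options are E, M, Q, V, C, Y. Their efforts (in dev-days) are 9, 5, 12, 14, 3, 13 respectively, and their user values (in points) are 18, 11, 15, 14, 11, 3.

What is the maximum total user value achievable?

58

Treat it as a binary knapsack problem.
Allowing fractional choices, the relaxed optimum would be about 65.0, but features are indivisible.
E + M + Q + C: effort 9 + 5 + 12 + 3 = 29 ≤ 39, user value 18 + 11 + 15 + 11 = 55.
E + M + V + C: effort 9 + 5 + 14 + 3 = 31 ≤ 39, user value 18 + 11 + 14 + 11 = 54.
E + Q + V + C: effort 9 + 12 + 14 + 3 = 38 ≤ 39, user value 18 + 15 + 14 + 11 = 58.
Best is E, Q, V, and C with total user value 58.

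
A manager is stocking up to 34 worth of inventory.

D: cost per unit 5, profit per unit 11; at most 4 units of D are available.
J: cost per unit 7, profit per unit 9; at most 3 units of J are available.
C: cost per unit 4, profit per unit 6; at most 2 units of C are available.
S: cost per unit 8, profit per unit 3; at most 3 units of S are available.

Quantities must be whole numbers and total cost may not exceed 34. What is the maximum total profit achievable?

This is a bounded integer knapsack.
D has the best ratio (11/5); taking only D gives at most 4×11 = 44 (stopped by the supply cap of 4).
Mixing does better — 4×D and 2×J: cost 34 ≤ 34, profit 4·11 + 2·9 = 62.

62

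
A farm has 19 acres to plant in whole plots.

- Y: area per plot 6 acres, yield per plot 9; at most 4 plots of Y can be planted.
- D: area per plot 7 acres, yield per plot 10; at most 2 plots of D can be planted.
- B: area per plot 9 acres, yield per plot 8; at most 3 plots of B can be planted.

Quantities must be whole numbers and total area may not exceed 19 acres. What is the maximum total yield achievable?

28

3×Y: area 18 ≤ 19, yield 3·9 = 27.
2×Y and 1×D: area 19 ≤ 19, yield 2·9 + 1·10 = 28.
Best is 28.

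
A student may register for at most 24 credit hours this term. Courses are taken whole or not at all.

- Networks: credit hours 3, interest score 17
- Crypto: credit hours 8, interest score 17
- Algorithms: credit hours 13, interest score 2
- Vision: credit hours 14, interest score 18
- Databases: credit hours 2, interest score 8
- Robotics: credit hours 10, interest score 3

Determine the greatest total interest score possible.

45

Allowing fractional choices, the relaxed optimum would be about 56.1, but courses are indivisible.
Networks + Vision + Databases: credit hours 3 + 14 + 2 = 19 ≤ 24, interest score 17 + 18 + 8 = 43.
Networks + Crypto + Databases + Robotics: credit hours 3 + 8 + 2 + 10 = 23 ≤ 24, interest score 17 + 17 + 8 + 3 = 45.
Crypto + Vision + Databases: credit hours 8 + 14 + 2 = 24 ≤ 24, interest score 17 + 18 + 8 = 43.
Best is Networks, Crypto, Databases, and Robotics with total interest score 45.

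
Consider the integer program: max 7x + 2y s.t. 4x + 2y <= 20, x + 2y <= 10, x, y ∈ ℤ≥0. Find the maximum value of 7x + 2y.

(x,y)=(5,0) is feasible, giving 35.
(x,y)=(4,1) is feasible, giving 30.
(x,y)=(4,0) is feasible, giving 28.
No feasible integer point exceeds 35.

35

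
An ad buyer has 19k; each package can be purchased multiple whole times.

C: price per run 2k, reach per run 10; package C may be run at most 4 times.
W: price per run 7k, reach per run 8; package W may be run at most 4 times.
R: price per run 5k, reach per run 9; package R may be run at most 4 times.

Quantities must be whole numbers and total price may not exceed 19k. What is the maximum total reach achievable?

4×C and 1×R: price 13 ≤ 19, reach 4·10 + 1·9 = 49.
4×C and 2×R: price 18 ≤ 19, reach 4·10 + 2·9 = 58.
Best is 58.

58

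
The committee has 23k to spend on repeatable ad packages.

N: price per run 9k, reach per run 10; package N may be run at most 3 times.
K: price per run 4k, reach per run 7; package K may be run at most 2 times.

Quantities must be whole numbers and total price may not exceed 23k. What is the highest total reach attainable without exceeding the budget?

K has the best ratio (7/4); taking only K gives at most 2×7 = 14 (stopped by the supply cap of 2).
Mixing does better — 2×N and 1×K: price 22 ≤ 23, reach 2·10 + 1·7 = 27.

27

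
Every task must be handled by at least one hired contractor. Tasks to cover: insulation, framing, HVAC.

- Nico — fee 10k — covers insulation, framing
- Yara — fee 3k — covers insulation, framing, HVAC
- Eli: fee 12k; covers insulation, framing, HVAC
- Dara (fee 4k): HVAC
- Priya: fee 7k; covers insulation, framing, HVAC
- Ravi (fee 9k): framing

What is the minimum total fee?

3

Yara alone covers insulation, framing, HVAC — every task.
Total fee: 3.
No cover costs less than 3.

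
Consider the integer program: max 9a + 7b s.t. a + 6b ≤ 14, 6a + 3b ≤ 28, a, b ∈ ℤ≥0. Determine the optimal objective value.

43

The continuous relaxation peaks at (3.82, 1.7) with value 46.24; rounding to a feasible lattice point costs some objective.
(a,b)=(4,1): 1·4+6·1=10≤14, 6·4+3·1=27≤28, objective 43.
(a,b)=(4,0): 1·4+6·0=4≤14, 6·4+3·0=24≤28, objective 36.
(a,b)=(3,1): 1·3+6·1=9≤14, 6·3+3·1=21≤28, objective 34.
(a,b)=(2,2): 1·2+6·2=14≤14, 6·2+3·2=18≤28, objective 32.
Maximum is 43 at (a,b)=(4,1).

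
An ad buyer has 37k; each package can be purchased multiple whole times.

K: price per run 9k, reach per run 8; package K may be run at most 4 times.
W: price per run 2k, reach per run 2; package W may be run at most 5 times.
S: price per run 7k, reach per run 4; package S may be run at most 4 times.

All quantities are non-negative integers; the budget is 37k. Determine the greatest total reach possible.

This is a bounded integer knapsack.
Take 3×K and 5×W: price 37 ≤ 37, reach 3·8 + 5·2 = 34.
W has the best ratio (2/2) and is taken to its limit of 5; remaining capacity is filled optimally with the others.

34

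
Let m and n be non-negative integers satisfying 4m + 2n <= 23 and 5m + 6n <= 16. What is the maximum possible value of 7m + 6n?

(m,n)=(3,0) is feasible, giving 21.
(m,n)=(2,1) is feasible, giving 20.
(m,n)=(2,0) is feasible, giving 14.
Maximum is 21 at (m,n)=(3,0).

21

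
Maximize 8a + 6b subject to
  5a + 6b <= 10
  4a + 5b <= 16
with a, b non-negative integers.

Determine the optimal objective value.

(a,b)=(2,0): 5·2+6·0=10≤10, 4·2+5·0=8≤16, objective 16.
(a,b)=(1,0): 5·1+6·0=5≤10, 4·1+5·0=4≤16, objective 8.
No feasible integer point exceeds 16.

16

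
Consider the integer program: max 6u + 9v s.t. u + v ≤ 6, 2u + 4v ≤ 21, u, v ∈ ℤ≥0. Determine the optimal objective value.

The continuous relaxation peaks at (1.5, 4.5) with value 49.50; rounding to a feasible lattice point costs some objective.
(u,v)=(2,4): 1·2+1·4=6≤6, 2·2+4·4=20≤21, objective 48.
(u,v)=(3,3): 1·3+1·3=6≤6, 2·3+4·3=18≤21, objective 45.
(u,v)=(0,5): 1·0+1·5=5≤6, 2·0+4·5=20≤21, objective 45.
Maximum is 48 at (u,v)=(2,4).

48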